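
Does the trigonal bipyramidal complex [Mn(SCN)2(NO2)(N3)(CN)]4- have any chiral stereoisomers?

yes

A trigonal bipyramid has two axial and three equatorial sites, which are chemically inequivalent.
Exhaustive case analysis gives 7 geometric isomers.
Of these, 3 lack any improper symmetry element and so occur as enantiomeric pairs, giving 7 + 3 = 10 stereoisomers in total.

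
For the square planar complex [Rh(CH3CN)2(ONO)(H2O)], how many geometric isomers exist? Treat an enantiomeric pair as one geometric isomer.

A square has two trans pairs of vertices; adjacent vertices are cis.
The distinct arrangements are (2 in all): CH3CN cis; CH3CN trans.

2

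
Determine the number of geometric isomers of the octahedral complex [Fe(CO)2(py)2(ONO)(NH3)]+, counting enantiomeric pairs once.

An octahedron has six vertices in three trans pairs; every non-trans pair is cis.
Systematic placement gives 6 geometric isomers: CO trans, py trans; CO trans, py cis; CO cis, py trans; CO cis, py cis (3 arrangements, 2 chiral).

6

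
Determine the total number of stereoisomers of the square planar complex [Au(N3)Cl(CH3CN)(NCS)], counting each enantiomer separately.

Systematic placement gives 3 geometric isomers: (CH3CN/N3 trans, Cl/NCS trans); (CH3CN/NCS trans, Cl/N3 trans); (CH3CN/Cl trans, N3/NCS trans).
Each arrangement has an internal mirror plane or centre of symmetry, so none is chiral.

3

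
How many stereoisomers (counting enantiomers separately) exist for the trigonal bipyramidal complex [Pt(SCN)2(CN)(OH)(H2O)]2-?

10

A trigonal bipyramid has two axial and three equatorial sites, which are chemically inequivalent.
Systematic enumeration (placing each ligand type in turn and discarding arrangements equivalent by rotation or reflection) gives 7 geometric isomers.
Of these, 3 lack any improper symmetry element and so occur as enantiomeric pairs, giving 7 + 3 = 10 stereoisomers in total.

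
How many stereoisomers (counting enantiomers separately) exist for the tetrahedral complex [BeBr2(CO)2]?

In a tetrahedral complex all four positions are equivalent and every pair of ligands is adjacent — there is no cis/trans distinction.
Only one geometric arrangement is possible.

1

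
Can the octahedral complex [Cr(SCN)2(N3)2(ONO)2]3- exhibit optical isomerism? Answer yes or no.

yes

The six octahedral sites form three mutually perpendicular trans pairs.
There are 5 geometric isomers: SCN trans, N3 trans, ONO trans; SCN cis, N3 trans, ONO cis; SCN trans, N3 cis, ONO cis; SCN cis, N3 cis, ONO cis (chiral); SCN cis, N3 cis, ONO trans.
One of these lacks any improper symmetry element and so occurs as an enantiomeric pair, giving 5 + 1 = 6 stereoisomers in total.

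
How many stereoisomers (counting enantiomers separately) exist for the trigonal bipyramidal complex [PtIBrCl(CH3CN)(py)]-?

In a trigonal bipyramid the two axial positions differ from the three equatorial ones.
Systematic enumeration (placing each ligand type in turn and discarding arrangements equivalent by rotation or reflection) gives 10 geometric isomers.
Of these, 10 lack any improper symmetry element and so occur as enantiomeric pairs, giving 10 + 10 = 20 stereoisomers in total.

20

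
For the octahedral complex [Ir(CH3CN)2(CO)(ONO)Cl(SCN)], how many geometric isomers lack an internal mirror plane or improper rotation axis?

6

An octahedron has six vertices in three trans pairs; every non-trans pair is cis.
Systematic enumeration (placing each ligand type in turn and discarding arrangements equivalent by rotation or reflection) gives 9 geometric isomers.
Of these, 6 lack any improper symmetry element and so occur as enantiomeric pairs, giving 9 + 6 = 15 stereoisomers in total.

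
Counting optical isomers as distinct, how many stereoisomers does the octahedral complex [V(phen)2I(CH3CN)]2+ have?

The six octahedral sites form three mutually perpendicular trans pairs.
Each phen is bidentate and must span two cis positions.
Working through the distinct placements yields 2 geometric isomers: I and CH3CN mutually trans; I and CH3CN mutually cis (chiral).
One of these lacks any improper symmetry element and so occurs as an enantiomeric pair, giving 2 + 1 = 3 stereoisomers in total.

3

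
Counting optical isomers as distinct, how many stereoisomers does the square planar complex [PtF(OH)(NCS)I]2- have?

3

A square has two trans pairs of vertices; adjacent vertices are cis.
Systematic placement gives 3 geometric isomers: (F/NCS trans, I/OH trans); (F/OH trans, I/NCS trans); (F/I trans, NCS/OH trans).
Each arrangement has an internal mirror plane or centre of symmetry, so none is chiral.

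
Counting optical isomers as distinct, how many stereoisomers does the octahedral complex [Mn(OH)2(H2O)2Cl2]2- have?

Systematic placement gives 5 geometric isomers: OH trans, H2O trans, Cl trans; OH cis, H2O cis, Cl trans; OH trans, H2O cis, Cl cis; OH cis, H2O cis, Cl cis (chiral); OH cis, H2O trans, Cl cis.
One of these lacks any improper symmetry element and so occurs as an enantiomeric pair, giving 5 + 1 = 6 stereoisomers in total.

6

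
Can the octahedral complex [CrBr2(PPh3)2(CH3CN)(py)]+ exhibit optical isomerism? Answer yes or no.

yes

Systematic placement gives 6 geometric isomers: Br trans, PPh3 cis; Br trans, PPh3 trans; Br cis, PPh3 cis (3 arrangements, 2 chiral); Br cis, PPh3 trans.
Of these, 2 lack any improper symmetry element and so occur as enantiomeric pairs, giving 6 + 2 = 8 stereoisomers in total.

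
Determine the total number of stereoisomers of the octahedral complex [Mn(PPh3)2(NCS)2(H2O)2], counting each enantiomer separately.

An octahedron has six vertices in three trans pairs; every non-trans pair is cis.
The distinct arrangements are (5 in all): PPh3 trans, NCS trans, H2O trans; PPh3 cis, NCS cis, H2O trans; PPh3 trans, NCS cis, H2O cis; PPh3 cis, NCS cis, H2O cis (chiral); PPh3 cis, NCS trans, H2O cis.
One of these lacks any improper symmetry element and so occurs as an enantiomeric pair, giving 5 + 1 = 6 stereoisomers in total.

6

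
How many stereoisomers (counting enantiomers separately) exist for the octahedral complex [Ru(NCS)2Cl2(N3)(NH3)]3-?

There are 6 geometric isomers: NCS cis, Cl trans; NCS trans, Cl trans; NCS cis, Cl cis (3 arrangements, 2 chiral); NCS trans, Cl cis.
Of these, 2 lack any improper symmetry element and so occur as enantiomeric pairs, giving 6 + 2 = 8 stereoisomers in total.

8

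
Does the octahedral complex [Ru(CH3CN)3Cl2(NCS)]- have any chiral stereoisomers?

The six octahedral sites form three mutually perpendicular trans pairs.
Working through the distinct placements yields 3 geometric isomers: CH3CN mer, Cl cis; CH3CN mer, Cl trans; CH3CN fac, Cl cis.
Each arrangement has an internal mirror plane or centre of symmetry, so none is chiral.

no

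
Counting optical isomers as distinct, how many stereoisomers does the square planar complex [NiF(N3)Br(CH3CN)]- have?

In a square planar complex each vertex has one trans partner and two cis neighbours.
Systematic placement gives 3 geometric isomers: (Br/F trans, CH3CN/N3 trans); (Br/N3 trans, CH3CN/F trans); (Br/CH3CN trans, F/N3 trans).
Each arrangement has an internal mirror plane or centre of symmetry, so none is chiral.

3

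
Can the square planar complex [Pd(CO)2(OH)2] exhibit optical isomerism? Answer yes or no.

In a square planar complex each vertex has one trans partner and two cis neighbours.
The distinct arrangements are (2 in all): CO cis; CO trans.
Each arrangement has an internal mirror plane or centre of symmetry, so none is chiral.

no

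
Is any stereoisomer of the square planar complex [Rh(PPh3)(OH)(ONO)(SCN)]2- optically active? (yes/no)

no

A square has two trans pairs of vertices; adjacent vertices are cis.
There are 3 geometric isomers: (OH/PPh3 trans, ONO/SCN trans); (OH/SCN trans, ONO/PPh3 trans); (OH/ONO trans, PPh3/SCN trans).
Each arrangement has an internal mirror plane or centre of symmetry, so none is chiral.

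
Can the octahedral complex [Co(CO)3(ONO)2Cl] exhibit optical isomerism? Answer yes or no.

The distinct arrangements are (3 in all): CO mer, ONO trans; CO mer, ONO cis; CO fac, ONO cis.
Each arrangement has an internal mirror plane or centre of symmetry, so none is chiral.

no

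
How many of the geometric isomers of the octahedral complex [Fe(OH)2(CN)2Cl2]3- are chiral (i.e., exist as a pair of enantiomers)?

The six octahedral sites form three mutually perpendicular trans pairs.
There are 5 geometric isomers: OH trans, CN trans, Cl trans; OH cis, CN trans, Cl cis; OH trans, CN cis, Cl cis; OH cis, CN cis, Cl cis (chiral); OH cis, CN cis, Cl trans.
One of these lacks any improper symmetry element and so occurs as an enantiomeric pair, giving 5 + 1 = 6 stereoisomers in total.

1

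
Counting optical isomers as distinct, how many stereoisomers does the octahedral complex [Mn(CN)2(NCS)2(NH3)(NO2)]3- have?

8

In an octahedral complex each vertex has one trans partner and four cis neighbours.
There are 6 geometric isomers: CN trans, NCS trans; CN trans, NCS cis; CN cis, NCS cis (3 arrangements, 2 chiral); CN cis, NCS trans.
Of these, 2 lack any improper symmetry element and so occur as enantiomeric pairs, giving 6 + 2 = 8 stereoisomers in total.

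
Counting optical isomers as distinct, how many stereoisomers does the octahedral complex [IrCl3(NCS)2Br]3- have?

3

The distinct arrangements are (3 in all): Cl mer, NCS trans; Cl fac, NCS cis; Cl mer, NCS cis.
Each arrangement has an internal mirror plane or centre of symmetry, so none is chiral.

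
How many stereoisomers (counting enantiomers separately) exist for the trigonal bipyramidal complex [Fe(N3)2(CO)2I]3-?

A trigonal bipyramid has two axial and three equatorial sites, which are chemically inequivalent.
Placing the ligands in turn and identifying arrangements related by rotation or reflection leaves 5 distinct geometric isomers.
One of these lacks any improper symmetry element and so occurs as an enantiomeric pair, giving 5 + 1 = 6 stereoisomers in total.

6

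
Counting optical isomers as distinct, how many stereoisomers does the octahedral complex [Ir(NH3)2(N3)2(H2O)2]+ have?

The six octahedral sites form three mutually perpendicular trans pairs.
The distinct arrangements are (5 in all): NH3 trans, N3 trans, H2O trans; NH3 cis, N3 cis, H2O trans; NH3 trans, N3 cis, H2O cis; NH3 cis, N3 cis, H2O cis (chiral); NH3 cis, N3 trans, H2O cis.
One of these lacks any improper symmetry element and so occurs as an enantiomeric pair, giving 5 + 1 = 6 stereoisomers in total.

6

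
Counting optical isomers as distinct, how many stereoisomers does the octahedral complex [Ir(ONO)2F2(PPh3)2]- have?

The six octahedral sites form three mutually perpendicular trans pairs.
The distinct arrangements are (5 in all): ONO trans, F trans, PPh3 trans; ONO cis, F trans, PPh3 cis; ONO cis, F cis, PPh3 trans; ONO cis, F cis, PPh3 cis (chiral); ONO trans, F cis, PPh3 cis.
One of these lacks any improper symmetry element and so occurs as an enantiomeric pair, giving 5 + 1 = 6 stereoisomers in total.

6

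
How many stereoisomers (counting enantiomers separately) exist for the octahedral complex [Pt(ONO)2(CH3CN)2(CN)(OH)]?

An octahedron has six vertices in three trans pairs; every non-trans pair is cis.
Systematic placement gives 6 geometric isomers: ONO trans, CH3CN trans; ONO cis, CH3CN trans; ONO trans, CH3CN cis; ONO cis, CH3CN cis (3 arrangements, 2 chiral).
Of these, 2 lack any improper symmetry element and so occur as enantiomeric pairs, giving 6 + 2 = 8 stereoisomers in total.

8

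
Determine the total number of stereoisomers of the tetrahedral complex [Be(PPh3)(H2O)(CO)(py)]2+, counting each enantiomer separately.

2

Only one geometric arrangement is possible; it has no improper symmetry element, so it exists as a pair of enantiomers (2 stereoisomers).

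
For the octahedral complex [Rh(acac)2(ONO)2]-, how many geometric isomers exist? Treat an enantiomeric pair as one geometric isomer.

Each acac is bidentate and must span two cis positions.
Systematic placement gives 2 geometric isomers: ONO trans; ONO cis (chiral).

2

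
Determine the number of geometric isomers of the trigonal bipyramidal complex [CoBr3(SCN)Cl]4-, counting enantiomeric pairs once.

A trigonal bipyramid has two axial and three equatorial sites, which are chemically inequivalent.
There are 4 geometric isomers: SCN equatorial, Cl equatorial; SCN equatorial, Cl axial; SCN axial, Cl equatorial; SCN axial, Cl axial.

4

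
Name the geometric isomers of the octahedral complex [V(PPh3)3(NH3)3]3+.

Working through the distinct placements yields 2 geometric isomers: PPh3 mer; PPh3 fac.

fac and mer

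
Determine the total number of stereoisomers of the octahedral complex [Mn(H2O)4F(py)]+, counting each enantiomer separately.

An octahedron has six vertices in three trans pairs; every non-trans pair is cis.
Systematic placement gives 2 geometric isomers: F and py mutually cis; F and py mutually trans.
Each arrangement has an internal mirror plane or centre of symmetry, so none is chiral.

2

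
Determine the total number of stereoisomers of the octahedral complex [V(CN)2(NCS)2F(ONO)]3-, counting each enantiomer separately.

In an octahedral complex each vertex has one trans partner and four cis neighbours.
Systematic placement gives 6 geometric isomers: CN trans, NCS cis; CN trans, NCS trans; CN cis, NCS cis (3 arrangements, 2 chiral); CN cis, NCS trans.
Of these, 2 lack any improper symmetry element and so occur as enantiomeric pairs, giving 6 + 2 = 8 stereoisomers in total.

8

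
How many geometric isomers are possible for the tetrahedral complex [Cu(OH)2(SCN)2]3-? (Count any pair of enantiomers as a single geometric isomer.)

In a tetrahedral complex all four positions are equivalent and every pair of ligands is adjacent — there is no cis/trans distinction.
Only one geometric arrangement is possible.

1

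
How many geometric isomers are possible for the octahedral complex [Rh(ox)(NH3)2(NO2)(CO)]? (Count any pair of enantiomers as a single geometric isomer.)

The six octahedral sites form three mutually perpendicular trans pairs.
Each ox is bidentate and must span two cis positions.
Systematic placement gives 4 geometric isomers: NH3 cis (3 arrangements, 2 chiral); NH3 trans.

4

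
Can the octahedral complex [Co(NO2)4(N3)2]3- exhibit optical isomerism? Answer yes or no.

no

An octahedron has six vertices in three trans pairs; every non-trans pair is cis.
The distinct arrangements are (2 in all): N3 trans; N3 cis.
Each arrangement has an internal mirror plane or centre of symmetry, so none is chiral.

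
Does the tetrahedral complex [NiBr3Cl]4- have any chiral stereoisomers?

Only one geometric arrangement is possible.

no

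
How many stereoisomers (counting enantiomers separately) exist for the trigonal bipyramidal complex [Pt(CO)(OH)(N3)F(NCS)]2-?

Exhaustive case analysis gives 10 geometric isomers.
Of these, 10 lack any improper symmetry element and so occur as enantiomeric pairs, giving 10 + 10 = 20 stereoisomers in total.

20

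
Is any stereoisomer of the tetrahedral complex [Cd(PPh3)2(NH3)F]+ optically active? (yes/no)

Only one geometric arrangement is possible.

no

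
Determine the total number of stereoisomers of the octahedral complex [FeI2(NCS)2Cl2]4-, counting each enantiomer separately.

In an octahedral complex each vertex has one trans partner and four cis neighbours.
There are 5 geometric isomers: I trans, NCS trans, Cl trans; I cis, NCS cis, Cl trans; I cis, NCS trans, Cl cis; I cis, NCS cis, Cl cis (chiral); I trans, NCS cis, Cl cis.
One of these lacks any improper symmetry element and so occurs as an enantiomeric pair, giving 5 + 1 = 6 stereoisomers in total.

6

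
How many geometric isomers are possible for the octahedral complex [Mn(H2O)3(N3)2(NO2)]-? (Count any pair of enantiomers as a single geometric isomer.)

An octahedron has six vertices in three trans pairs; every non-trans pair is cis.
The distinct arrangements are (3 in all): H2O mer, N3 cis; H2O mer, N3 trans; H2O fac, N3 cis.

3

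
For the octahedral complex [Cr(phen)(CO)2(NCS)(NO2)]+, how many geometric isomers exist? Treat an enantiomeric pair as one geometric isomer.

4

Each phen is bidentate and must span two cis positions.
Working through the distinct placements yields 4 geometric isomers: CO trans; CO cis (3 arrangements, 2 chiral).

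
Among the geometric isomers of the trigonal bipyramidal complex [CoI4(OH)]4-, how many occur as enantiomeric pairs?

0

In a trigonal bipyramid the two axial positions differ from the three equatorial ones.
Working through the distinct placements yields 2 geometric isomers: OH equatorial; OH axial.
Each arrangement has an internal mirror plane or centre of symmetry, so none is chiral.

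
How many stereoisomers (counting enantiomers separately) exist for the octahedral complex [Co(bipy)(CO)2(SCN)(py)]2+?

An octahedron has six vertices in three trans pairs; every non-trans pair is cis.
Each bipy is bidentate and must span two cis positions.
Working through the distinct placements yields 4 geometric isomers: CO trans; CO cis (3 arrangements, 2 chiral).
Of these, 2 lack any improper symmetry element and so occur as enantiomeric pairs, giving 4 + 2 = 6 stereoisomers in total.

6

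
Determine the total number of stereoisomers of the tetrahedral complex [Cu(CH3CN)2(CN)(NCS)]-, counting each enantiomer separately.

All four vertices of a tetrahedron are equivalent and mutually adjacent, so cis/trans isomerism cannot arise.
Only one geometric arrangement is possible.

1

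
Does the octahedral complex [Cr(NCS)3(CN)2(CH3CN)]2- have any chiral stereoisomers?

no

In an octahedral complex each vertex has one trans partner and four cis neighbours.
Systematic placement gives 3 geometric isomers: NCS mer, CN cis; NCS mer, CN trans; NCS fac, CN cis.
Each arrangement has an internal mirror plane or centre of symmetry, so none is chiral.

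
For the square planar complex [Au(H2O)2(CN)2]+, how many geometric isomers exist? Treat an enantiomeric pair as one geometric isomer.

A square has two trans pairs of vertices; adjacent vertices are cis.
Working through the distinct placements yields 2 geometric isomers: H2O cis; H2O trans.

2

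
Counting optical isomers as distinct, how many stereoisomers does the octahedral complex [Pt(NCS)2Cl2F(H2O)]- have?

The six octahedral sites form three mutually perpendicular trans pairs.
There are 6 geometric isomers: NCS trans, Cl trans; NCS cis, Cl trans; NCS trans, Cl cis; NCS cis, Cl cis (3 arrangements, 2 chiral).
Of these, 2 lack any improper symmetry element and so occur as enantiomeric pairs, giving 6 + 2 = 8 stereoisomers in total.

8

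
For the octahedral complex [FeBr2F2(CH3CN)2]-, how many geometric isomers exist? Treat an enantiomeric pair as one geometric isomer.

5

In an octahedral complex each vertex has one trans partner and four cis neighbours.
Working through the distinct placements yields 5 geometric isomers: Br trans, F trans, CH3CN trans; Br trans, F cis, CH3CN cis; Br cis, F trans, CH3CN cis; Br cis, F cis, CH3CN cis (chiral); Br cis, F cis, CH3CN trans.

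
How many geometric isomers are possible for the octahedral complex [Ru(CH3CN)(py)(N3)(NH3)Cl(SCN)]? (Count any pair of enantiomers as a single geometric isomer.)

15

In an octahedral complex each vertex has one trans partner and four cis neighbours.
Exhaustive case analysis gives 15 geometric isomers.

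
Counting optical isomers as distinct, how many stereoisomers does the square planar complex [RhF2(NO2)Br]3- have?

2

The distinct arrangements are (2 in all): F cis; F trans.
Each arrangement has an internal mirror plane or centre of symmetry, so none is chiral.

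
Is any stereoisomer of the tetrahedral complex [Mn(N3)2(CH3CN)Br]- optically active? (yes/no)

In a tetrahedral complex all four positions are equivalent and every pair of ligands is adjacent — there is no cis/trans distinction.
Only one geometric arrangement is possible.

no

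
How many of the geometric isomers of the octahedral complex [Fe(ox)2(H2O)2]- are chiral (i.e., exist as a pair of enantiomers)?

1

In an octahedral complex each vertex has one trans partner and four cis neighbours.
Each ox is bidentate and must span two cis positions.
Working through the distinct placements yields 2 geometric isomers: H2O trans; H2O cis (chiral).
One of these lacks any improper symmetry element and so occurs as an enantiomeric pair, giving 2 + 1 = 3 stereoisomers in total.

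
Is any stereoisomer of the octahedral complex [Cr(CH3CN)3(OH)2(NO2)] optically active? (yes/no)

no

The six octahedral sites form three mutually perpendicular trans pairs.
Systematic placement gives 3 geometric isomers: CH3CN mer, OH trans; CH3CN mer, OH cis; CH3CN fac, OH cis.
Each arrangement has an internal mirror plane or centre of symmetry, so none is chiral.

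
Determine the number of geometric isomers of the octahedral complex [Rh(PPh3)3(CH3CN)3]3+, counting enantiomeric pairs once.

In an octahedral complex each vertex has one trans partner and four cis neighbours.
Systematic placement gives 2 geometric isomers: PPh3 mer; PPh3 fac.

2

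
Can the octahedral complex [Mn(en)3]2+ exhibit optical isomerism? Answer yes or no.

Each en is bidentate and must span two cis positions.
Only one geometric arrangement is possible; it has no improper symmetry element, so it exists as a pair of enantiomers (2 stereoisomers).

yes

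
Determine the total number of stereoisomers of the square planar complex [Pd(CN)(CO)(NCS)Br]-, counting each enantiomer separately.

3

The distinct arrangements are (3 in all): (Br/CO trans, CN/NCS trans); (Br/NCS trans, CN/CO trans); (Br/CN trans, CO/NCS trans).
Each arrangement has an internal mirror plane or centre of symmetry, so none is chiral.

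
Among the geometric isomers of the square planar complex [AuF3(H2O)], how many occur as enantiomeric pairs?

0

A square has two trans pairs of vertices; adjacent vertices are cis.
Only one geometric arrangement is possible.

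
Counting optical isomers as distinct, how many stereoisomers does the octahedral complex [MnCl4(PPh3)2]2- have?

2

Working through the distinct placements yields 2 geometric isomers: PPh3 trans; PPh3 cis.
Each arrangement has an internal mirror plane or centre of symmetry, so none is chiral.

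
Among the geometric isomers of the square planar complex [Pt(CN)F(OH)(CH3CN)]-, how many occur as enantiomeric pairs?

A square has two trans pairs of vertices; adjacent vertices are cis.
The distinct arrangements are (3 in all): (CH3CN/F trans, CN/OH trans); (CH3CN/OH trans, CN/F trans); (CH3CN/CN trans, F/OH trans).
Each arrangement has an internal mirror plane or centre of symmetry, so none is chiral.

0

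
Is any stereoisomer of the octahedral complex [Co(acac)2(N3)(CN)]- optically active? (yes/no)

In an octahedral complex each vertex has one trans partner and four cis neighbours.
Each acac is bidentate and must span two cis positions.
Working through the distinct placements yields 2 geometric isomers: N3 and CN mutually trans; N3 and CN mutually cis (chiral).
One of these lacks any improper symmetry element and so occurs as an enantiomeric pair, giving 2 + 1 = 3 stereoisomers in total.

yes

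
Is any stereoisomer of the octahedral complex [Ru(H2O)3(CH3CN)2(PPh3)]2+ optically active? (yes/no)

no

An octahedron has six vertices in three trans pairs; every non-trans pair is cis.
The distinct arrangements are (3 in all): H2O mer, CH3CN trans; H2O fac, CH3CN cis; H2O mer, CH3CN cis.
Each arrangement has an internal mirror plane or centre of symmetry, so none is chiral.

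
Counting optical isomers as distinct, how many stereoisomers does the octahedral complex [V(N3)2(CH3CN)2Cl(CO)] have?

In an octahedral complex each vertex has one trans partner and four cis neighbours.
Working through the distinct placements yields 6 geometric isomers: N3 trans, CH3CN trans; N3 cis, CH3CN trans; N3 trans, CH3CN cis; N3 cis, CH3CN cis (3 arrangements, 2 chiral).
Of these, 2 lack any improper symmetry element and so occur as enantiomeric pairs, giving 6 + 2 = 8 stereoisomers in total.

8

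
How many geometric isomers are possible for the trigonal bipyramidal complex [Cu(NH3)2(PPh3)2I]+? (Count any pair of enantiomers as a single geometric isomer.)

A trigonal bipyramid has two axial and three equatorial sites, which are chemically inequivalent.
Placing the ligands in turn and identifying arrangements related by rotation or reflection leaves 5 distinct geometric isomers.

5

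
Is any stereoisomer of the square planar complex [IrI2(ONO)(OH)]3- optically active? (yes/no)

Systematic placement gives 2 geometric isomers: I cis; I trans.
Each arrangement has an internal mirror plane or centre of symmetry, so none is chiral.

no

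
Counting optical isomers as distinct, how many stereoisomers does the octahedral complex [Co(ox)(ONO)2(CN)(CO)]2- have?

Each ox is bidentate and must span two cis positions.
The distinct arrangements are (4 in all): ONO cis (3 arrangements, 2 chiral); ONO trans.
Of these, 2 lack any improper symmetry element and so occur as enantiomeric pairs, giving 4 + 2 = 6 stereoisomers in total.

6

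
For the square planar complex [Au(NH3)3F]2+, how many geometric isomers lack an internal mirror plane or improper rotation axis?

0

A square has two trans pairs of vertices; adjacent vertices are cis.
Only one geometric arrangement is possible.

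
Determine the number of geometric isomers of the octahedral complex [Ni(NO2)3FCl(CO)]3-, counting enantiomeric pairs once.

In an octahedral complex each vertex has one trans partner and four cis neighbours.
Systematic placement gives 4 geometric isomers: NO2 mer (3 arrangements); NO2 fac (chiral).

4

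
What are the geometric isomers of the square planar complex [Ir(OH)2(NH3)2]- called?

cis and trans

In a square planar complex each vertex has one trans partner and two cis neighbours.
There are 2 geometric isomers: OH cis; OH trans.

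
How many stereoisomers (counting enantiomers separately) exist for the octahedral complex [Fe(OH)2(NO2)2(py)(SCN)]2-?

There are 6 geometric isomers: OH trans, NO2 trans; OH cis, NO2 trans; OH cis, NO2 cis (3 arrangements, 2 chiral); OH trans, NO2 cis.
Of these, 2 lack any improper symmetry element and so occur as enantiomeric pairs, giving 6 + 2 = 8 stereoisomers in total.

8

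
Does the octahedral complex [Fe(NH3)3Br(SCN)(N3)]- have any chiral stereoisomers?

In an octahedral complex each vertex has one trans partner and four cis neighbours.
The distinct arrangements are (4 in all): NH3 mer (3 arrangements); NH3 fac (chiral).
One of these lacks any improper symmetry element and so occurs as an enantiomeric pair, giving 4 + 1 = 5 stereoisomers in total.

yes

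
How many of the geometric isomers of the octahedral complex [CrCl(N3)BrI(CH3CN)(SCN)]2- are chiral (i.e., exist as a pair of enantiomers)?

The six octahedral sites form three mutually perpendicular trans pairs.
Exhaustive case analysis gives 15 geometric isomers.
Of these, 15 lack any improper symmetry element and so occur as enantiomeric pairs, giving 15 + 15 = 30 stereoisomers in total.

15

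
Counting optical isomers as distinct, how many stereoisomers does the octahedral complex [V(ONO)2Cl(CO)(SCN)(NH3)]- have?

15

The six octahedral sites form three mutually perpendicular trans pairs.
Placing the ligands in turn and identifying arrangements related by rotation or reflection leaves 9 distinct geometric isomers.
Of these, 6 lack any improper symmetry element and so occur as enantiomeric pairs, giving 9 + 6 = 15 stereoisomers in total.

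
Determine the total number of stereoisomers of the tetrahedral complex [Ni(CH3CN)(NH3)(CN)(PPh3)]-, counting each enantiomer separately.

In a tetrahedral complex all four positions are equivalent and every pair of ligands is adjacent — there is no cis/trans distinction.
Only one geometric arrangement is possible; it has no improper symmetry element, so it exists as a pair of enantiomers (2 stereoisomers).

2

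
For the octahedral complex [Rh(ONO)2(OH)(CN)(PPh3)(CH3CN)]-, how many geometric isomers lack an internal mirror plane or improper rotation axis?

The six octahedral sites form three mutually perpendicular trans pairs.
Exhaustive case analysis gives 9 geometric isomers.
Of these, 6 lack any improper symmetry element and so occur as enantiomeric pairs, giving 9 + 6 = 15 stereoisomers in total.

6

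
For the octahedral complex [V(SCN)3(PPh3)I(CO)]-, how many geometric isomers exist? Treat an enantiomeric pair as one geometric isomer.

4

An octahedron has six vertices in three trans pairs; every non-trans pair is cis.
Working through the distinct placements yields 4 geometric isomers: SCN mer (3 arrangements); SCN fac (chiral).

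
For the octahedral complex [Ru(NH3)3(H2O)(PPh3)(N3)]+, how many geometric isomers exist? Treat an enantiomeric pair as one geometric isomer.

Working through the distinct placements yields 4 geometric isomers: NH3 mer (3 arrangements); NH3 fac (chiral).

4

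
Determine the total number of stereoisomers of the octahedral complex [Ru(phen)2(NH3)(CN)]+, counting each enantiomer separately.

The six octahedral sites form three mutually perpendicular trans pairs.
Each phen is bidentate and must span two cis positions.
There are 2 geometric isomers: NH3 and CN mutually trans; NH3 and CN mutually cis (chiral).
One of these lacks any improper symmetry element and so occurs as an enantiomeric pair, giving 2 + 1 = 3 stereoisomers in total.

3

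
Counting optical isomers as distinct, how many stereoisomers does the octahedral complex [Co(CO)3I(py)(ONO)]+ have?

5

In an octahedral complex each vertex has one trans partner and four cis neighbours.
The distinct arrangements are (4 in all): CO mer (3 arrangements); CO fac (chiral).
One of these lacks any improper symmetry element and so occurs as an enantiomeric pair, giving 4 + 1 = 5 stereoisomers in total.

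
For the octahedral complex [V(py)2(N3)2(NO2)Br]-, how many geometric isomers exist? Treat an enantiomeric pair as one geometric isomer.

6

The six octahedral sites form three mutually perpendicular trans pairs.
Systematic placement gives 6 geometric isomers: py trans, N3 cis; py cis, N3 cis (3 arrangements, 2 chiral); py trans, N3 trans; py cis, N3 trans.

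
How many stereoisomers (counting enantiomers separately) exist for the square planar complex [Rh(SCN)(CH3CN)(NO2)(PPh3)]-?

In a square planar complex each vertex has one trans partner and two cis neighbours.
Working through the distinct placements yields 3 geometric isomers: (CH3CN/PPh3 trans, NO2/SCN trans); (CH3CN/SCN trans, NO2/PPh3 trans); (CH3CN/NO2 trans, PPh3/SCN trans).
Each arrangement has an internal mirror plane or centre of symmetry, so none is chiral.

3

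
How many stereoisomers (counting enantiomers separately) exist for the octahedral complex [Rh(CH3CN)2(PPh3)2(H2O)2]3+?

Systematic placement gives 5 geometric isomers: CH3CN trans, PPh3 trans, H2O trans; CH3CN trans, PPh3 cis, H2O cis; CH3CN cis, PPh3 trans, H2O cis; CH3CN cis, PPh3 cis, H2O cis (chiral); CH3CN cis, PPh3 cis, H2O trans.
One of these lacks any improper symmetry element and so occurs as an enantiomeric pair, giving 5 + 1 = 6 stereoisomers in total.

6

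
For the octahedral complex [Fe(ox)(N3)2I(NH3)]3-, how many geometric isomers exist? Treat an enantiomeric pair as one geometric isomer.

The six octahedral sites form three mutually perpendicular trans pairs.
Each ox is bidentate and must span two cis positions.
The distinct arrangements are (4 in all): N3 cis (3 arrangements, 2 chiral); N3 trans.

4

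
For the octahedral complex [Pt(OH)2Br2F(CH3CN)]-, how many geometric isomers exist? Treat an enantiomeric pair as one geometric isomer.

6

Working through the distinct placements yields 6 geometric isomers: OH trans, Br trans; OH cis, Br trans; OH trans, Br cis; OH cis, Br cis (3 arrangements, 2 chiral).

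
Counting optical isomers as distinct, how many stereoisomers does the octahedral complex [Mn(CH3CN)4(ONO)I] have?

In an octahedral complex each vertex has one trans partner and four cis neighbours.
The distinct arrangements are (2 in all): ONO and I mutually trans; ONO and I mutually cis.
Each arrangement has an internal mirror plane or centre of symmetry, so none is chiral.

2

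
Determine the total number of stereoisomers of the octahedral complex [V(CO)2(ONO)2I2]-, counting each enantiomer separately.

The distinct arrangements are (5 in all): CO trans, ONO trans, I trans; CO trans, ONO cis, I cis; CO cis, ONO trans, I cis; CO cis, ONO cis, I cis (chiral); CO cis, ONO cis, I trans.
One of these lacks any improper symmetry element and so occurs as an enantiomeric pair, giving 5 + 1 = 6 stereoisomers in total.

6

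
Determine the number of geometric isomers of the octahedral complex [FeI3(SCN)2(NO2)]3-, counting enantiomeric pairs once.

3

An octahedron has six vertices in three trans pairs; every non-trans pair is cis.
The distinct arrangements are (3 in all): I mer, SCN trans; I mer, SCN cis; I fac, SCN cis.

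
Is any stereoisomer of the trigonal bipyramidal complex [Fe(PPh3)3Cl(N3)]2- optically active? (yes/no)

Systematic placement gives 4 geometric isomers: Cl axial, N3 axial; Cl axial, N3 equatorial; Cl equatorial, N3 axial; Cl equatorial, N3 equatorial.
Each arrangement has an internal mirror plane or centre of symmetry, so none is chiral.

no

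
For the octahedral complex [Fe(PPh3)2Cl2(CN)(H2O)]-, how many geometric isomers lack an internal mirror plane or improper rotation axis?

2

The distinct arrangements are (6 in all): PPh3 trans, Cl cis; PPh3 cis, Cl cis (3 arrangements, 2 chiral); PPh3 trans, Cl trans; PPh3 cis, Cl trans.
Of these, 2 lack any improper symmetry element and so occur as enantiomeric pairs, giving 6 + 2 = 8 stereoisomers in total.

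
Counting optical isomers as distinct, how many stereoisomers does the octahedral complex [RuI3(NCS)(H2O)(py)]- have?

5

An octahedron has six vertices in three trans pairs; every non-trans pair is cis.
Systematic placement gives 4 geometric isomers: I mer (3 arrangements); I fac (chiral).
One of these lacks any improper symmetry element and so occurs as an enantiomeric pair, giving 4 + 1 = 5 stereoisomers in total.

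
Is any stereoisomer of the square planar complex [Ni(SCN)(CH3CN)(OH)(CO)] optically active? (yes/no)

no

A square has two trans pairs of vertices; adjacent vertices are cis.
Systematic placement gives 3 geometric isomers: (CH3CN/OH trans, CO/SCN trans); (CH3CN/SCN trans, CO/OH trans); (CH3CN/CO trans, OH/SCN trans).
Each arrangement has an internal mirror plane or centre of symmetry, so none is chiral.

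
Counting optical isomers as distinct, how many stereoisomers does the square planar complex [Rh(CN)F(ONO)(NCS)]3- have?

A square has two trans pairs of vertices; adjacent vertices are cis.
Systematic placement gives 3 geometric isomers: (CN/NCS trans, F/ONO trans); (CN/ONO trans, F/NCS trans); (CN/F trans, NCS/ONO trans).
Each arrangement has an internal mirror plane or centre of symmetry, so none is chiral.

3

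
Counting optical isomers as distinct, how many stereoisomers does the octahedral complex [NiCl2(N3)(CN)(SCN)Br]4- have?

15

In an octahedral complex each vertex has one trans partner and four cis neighbours.
Exhaustive case analysis gives 9 geometric isomers.
Of these, 6 lack any improper symmetry element and so occur as enantiomeric pairs, giving 9 + 6 = 15 stereoisomers in total.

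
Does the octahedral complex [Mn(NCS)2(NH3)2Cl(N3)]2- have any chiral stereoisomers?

yes

In an octahedral complex each vertex has one trans partner and four cis neighbours.
Systematic placement gives 6 geometric isomers: NCS trans, NH3 trans; NCS cis, NH3 cis (3 arrangements, 2 chiral); NCS cis, NH3 trans; NCS trans, NH3 cis.
Of these, 2 lack any improper symmetry element and so occur as enantiomeric pairs, giving 6 + 2 = 8 stereoisomers in total.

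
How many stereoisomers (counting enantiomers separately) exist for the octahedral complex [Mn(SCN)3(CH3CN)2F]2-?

3

In an octahedral complex each vertex has one trans partner and four cis neighbours.
There are 3 geometric isomers: SCN mer, CH3CN trans; SCN mer, CH3CN cis; SCN fac, CH3CN cis.
Each arrangement has an internal mirror plane or centre of symmetry, so none is chiral.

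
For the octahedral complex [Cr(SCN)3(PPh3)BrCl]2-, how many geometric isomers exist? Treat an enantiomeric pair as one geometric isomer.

There are 4 geometric isomers: SCN mer (3 arrangements); SCN fac (chiral).

4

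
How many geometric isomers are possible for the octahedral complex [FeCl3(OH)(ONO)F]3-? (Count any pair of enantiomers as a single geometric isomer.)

4

Working through the distinct placements yields 4 geometric isomers: Cl mer (3 arrangements); Cl fac (chiral).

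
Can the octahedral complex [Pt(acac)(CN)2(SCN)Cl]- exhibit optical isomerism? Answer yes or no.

Each acac is bidentate and must span two cis positions.
Working through the distinct placements yields 4 geometric isomers: CN trans; CN cis (3 arrangements, 2 chiral).
Of these, 2 lack any improper symmetry element and so occur as enantiomeric pairs, giving 4 + 2 = 6 stereoisomers in total.

yes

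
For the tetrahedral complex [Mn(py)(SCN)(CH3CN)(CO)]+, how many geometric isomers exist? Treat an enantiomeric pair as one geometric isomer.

1

All four vertices of a tetrahedron are equivalent and mutually adjacent, so cis/trans isomerism cannot arise.
Only one geometric arrangement is possible; it has no improper symmetry element, so it exists as a pair of enantiomers (2 stereoisomers).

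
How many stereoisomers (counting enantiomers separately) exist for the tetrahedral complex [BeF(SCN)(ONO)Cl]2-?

In a tetrahedral complex all four positions are equivalent and every pair of ligands is adjacent — there is no cis/trans distinction.
Only one geometric arrangement is possible; it has no improper symmetry element, so it exists as a pair of enantiomers (2 stereoisomers).

2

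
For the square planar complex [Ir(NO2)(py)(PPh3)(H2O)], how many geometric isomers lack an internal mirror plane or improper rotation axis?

In a square planar complex each vertex has one trans partner and two cis neighbours.
The distinct arrangements are (3 in all): (H2O/PPh3 trans, NO2/py trans); (H2O/py trans, NO2/PPh3 trans); (H2O/NO2 trans, PPh3/py trans).
Each arrangement has an internal mirror plane or centre of symmetry, so none is chiral.

0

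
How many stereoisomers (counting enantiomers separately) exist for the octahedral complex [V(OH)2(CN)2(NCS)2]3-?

6

In an octahedral complex each vertex has one trans partner and four cis neighbours.
Systematic placement gives 5 geometric isomers: OH trans, CN trans, NCS trans; OH cis, CN trans, NCS cis; OH trans, CN cis, NCS cis; OH cis, CN cis, NCS cis (chiral); OH cis, CN cis, NCS trans.
One of these lacks any improper symmetry element and so occurs as an enantiomeric pair, giving 5 + 1 = 6 stereoisomers in total.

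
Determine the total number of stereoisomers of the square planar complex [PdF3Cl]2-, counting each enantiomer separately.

In a square planar complex each vertex has one trans partner and two cis neighbours.
Only one geometric arrangement is possible.

1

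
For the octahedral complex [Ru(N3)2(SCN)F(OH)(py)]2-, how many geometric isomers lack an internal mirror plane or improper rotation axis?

6

An octahedron has six vertices in three trans pairs; every non-trans pair is cis.
Placing the ligands in turn and identifying arrangements related by rotation or reflection leaves 9 distinct geometric isomers.
Of these, 6 lack any improper symmetry element and so occur as enantiomeric pairs, giving 9 + 6 = 15 stereoisomers in total.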